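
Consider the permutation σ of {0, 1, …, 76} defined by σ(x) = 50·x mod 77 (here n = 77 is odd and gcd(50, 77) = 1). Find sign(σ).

-1

Trace 57: π^k(57) = [57, 1, 50, 36, 29, 64, 43] for k=0..6.
Decompose π into cycles: lengths [10, 10, 10, 10, 10, 10, 10, 1, 1, 1, 1, 1, 1, 1] (14 cycles, including the fixed point 0).
sign(π) = (−1)^{n − #cycles} = (−1)^{77−14} = (−1)^63 = -1.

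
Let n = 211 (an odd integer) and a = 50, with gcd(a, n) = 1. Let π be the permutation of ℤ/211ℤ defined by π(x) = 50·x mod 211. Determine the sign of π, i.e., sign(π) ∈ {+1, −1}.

Orbit of 33 under x↦50x: [33, 173, 210, 161, 32, 123, 31]… (length divides ord_211(50)).
Cycle type of π: 42×5 + 1; total 6 cycles.
n − c = 211 − 6 = 205; sign = (−1)^205 = -1.

-1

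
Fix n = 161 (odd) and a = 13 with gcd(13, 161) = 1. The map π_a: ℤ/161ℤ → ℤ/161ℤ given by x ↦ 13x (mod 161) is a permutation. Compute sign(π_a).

-1

Start at x=6: 6 → 78 → 48 → 141 → 62 → 1 → 13 → … (one orbit).
12 cycles of lengths [22, 22, 22, 22, 22, 22, 11, 11, 2, 2, 2, 1].
12 cycles on 161: each ℓ→(−1)^(ℓ−1), product (−1)^149 = -1.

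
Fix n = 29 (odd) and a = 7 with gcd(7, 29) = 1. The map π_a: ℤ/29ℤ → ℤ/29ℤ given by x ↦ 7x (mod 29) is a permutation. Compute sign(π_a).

+1

Trace 7: π^k(7) = [7, 20, 24, 23, 16, 25, 1] for k=0..6.
The orbit structure of x ↦ 7x mod 29: 5 orbits of sizes [7, 7, 7, 7, 1].
n − c = 29 − 5 = 24; sign = (−1)^24 = +1.
Check: (7/29) = +1 by Zolotarev.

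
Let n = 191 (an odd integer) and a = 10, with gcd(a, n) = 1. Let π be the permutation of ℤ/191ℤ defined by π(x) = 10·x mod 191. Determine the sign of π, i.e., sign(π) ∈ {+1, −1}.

Start at x=149: 149 → 153 → 2 → 20 → 9 → 90 → 136 → … (one orbit).
Cycle lengths of π_10 on ℤ/191ℤ: [95, 95, 1]; 3 cycles in total.
3 cycles on 191: each ℓ→(−1)^(ℓ−1), product (−1)^188 = +1.
Via Zolotarev, sign(π_{10}) = (10|191) = +1.

+1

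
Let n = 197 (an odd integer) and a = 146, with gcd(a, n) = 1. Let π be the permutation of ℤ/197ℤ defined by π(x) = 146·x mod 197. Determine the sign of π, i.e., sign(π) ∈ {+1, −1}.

+1

Start at x=132: 132 → 163 → 158 → 19 → 16 → 169 → 49 → … (one orbit).
Cycle type of π: 98×2 + 1; total 3 cycles.
3 cycles on 197: each ℓ→(−1)^(ℓ−1), product (−1)^194 = +1.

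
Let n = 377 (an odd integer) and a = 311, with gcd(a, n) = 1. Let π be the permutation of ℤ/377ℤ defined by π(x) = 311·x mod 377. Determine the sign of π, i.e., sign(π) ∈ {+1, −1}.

-1

Trace 77: π^k(77) = [77, 196, 259, 248, 220, 183, 363] for k=0..6.
20 cycles of lengths [28, 28, 28, 28, 28, 28, 28, 28, 28, 28, 28, 28, 28, 2, 2, 2, 2, 2, 2, 1].
Σ(ℓ_i−1) = 377−20 = 357; sign = (−1)^357 = -1.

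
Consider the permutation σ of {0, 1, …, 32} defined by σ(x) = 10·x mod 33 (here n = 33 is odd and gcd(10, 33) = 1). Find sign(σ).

Trace 10: π^k(10) = [10, 1] for k=0..1.
Cycle type of π: 2×15 + 1×3; total 18 cycles.
Σ(ℓ_i−1) = 33−18 = 15; sign = (−1)^15 = -1.
Check: (10/33) = -1 by Zolotarev.

-1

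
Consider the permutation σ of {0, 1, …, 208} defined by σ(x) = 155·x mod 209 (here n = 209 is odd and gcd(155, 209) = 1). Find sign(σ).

Start at x=166: 166 → 23 → 12 → 188 → 89 → 1 → 155 → … (one orbit).
Cycle type of π: 18×11 + 1×11; total 22 cycles.
Σ(ℓ_i−1) = 209−22 = 187; sign = (−1)^187 = -1.

-1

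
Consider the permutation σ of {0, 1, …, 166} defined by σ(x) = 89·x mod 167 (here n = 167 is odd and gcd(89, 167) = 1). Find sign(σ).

+1

Trace 16: π^k(16) = [16, 88, 150, 157, 112, 115, 48] for k=0..6.
3 cycles of lengths [83, 83, 1].
n − c = 167 − 3 = 164; sign = (−1)^164 = +1.
Zolotarev: (89|167) = +1, matching the cycle-count sign.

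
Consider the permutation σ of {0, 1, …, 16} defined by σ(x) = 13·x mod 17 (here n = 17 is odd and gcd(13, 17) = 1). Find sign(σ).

+1

Start at x=1: 1 → 13 → 16 → 4 → 1 (one orbit).
Decompose π into cycles: lengths [4, 4, 4, 4, 1] (5 cycles, including the fixed point 0).
sign(π) = (−1)^{n − #cycles} = (−1)^{17−5} = (−1)^12 = +1.
The Jacobi symbol (13|17) = +1 (Zolotarev) agrees.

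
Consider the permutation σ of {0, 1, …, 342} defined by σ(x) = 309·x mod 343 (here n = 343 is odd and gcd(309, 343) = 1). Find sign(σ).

+1

Trace 218: π^k(218) = [218, 134, 246, 211, 29, 43, 253] for k=0..6.
Cycle type of π: 49×6 + 7×6 + 1×7; total 19 cycles.
19 cycles on 343: each ℓ→(−1)^(ℓ−1), product (−1)^324 = +1.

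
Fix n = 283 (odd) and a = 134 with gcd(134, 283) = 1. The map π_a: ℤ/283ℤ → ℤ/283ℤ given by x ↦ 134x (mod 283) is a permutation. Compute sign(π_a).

+1

Start at x=251: 251 → 240 → 181 → 199 → 64 → 86 → 204 → … (one orbit).
Cycle type of π: 47×6 + 1; total 7 cycles.
7 cycles on 283: each ℓ→(−1)^(ℓ−1), product (−1)^276 = +1.
Zolotarev: (134|283) = +1, matching the cycle-count sign.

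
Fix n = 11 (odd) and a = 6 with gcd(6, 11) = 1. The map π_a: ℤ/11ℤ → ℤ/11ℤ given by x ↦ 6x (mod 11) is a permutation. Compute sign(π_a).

-1

Orbit of 5 under x↦6x: [5, 8, 4, 2, 1, 6, 3]… (length divides ord_11(6)).
π_6 has 2 disjoint cycles with lengths [10, 1] on {0,…,10}.
With 2 cycles on 11 points, sign = (−1)^{11−2} = -1.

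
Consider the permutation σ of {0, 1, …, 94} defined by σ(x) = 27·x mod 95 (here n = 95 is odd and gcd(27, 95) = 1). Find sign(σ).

Trace 12: π^k(12) = [12, 39, 8, 26, 37, 49, 88] for k=0..6.
Cycle type of π: 12×6 + 6×3 + 4 + 1; total 11 cycles.
With 11 cycles on 95 points, sign = (−1)^{95−11} = +1.

+1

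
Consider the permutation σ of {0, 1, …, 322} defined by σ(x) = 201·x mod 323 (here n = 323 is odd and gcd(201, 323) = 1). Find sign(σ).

-1

Start at x=239: 239 → 235 → 77 → 296 → 64 → 267 → 49 → … (one orbit).
Cycle type of π: 48×6 + 16 + 3×6 + 1; total 14 cycles.
With 14 cycles on 323 points, sign = (−1)^{323−14} = -1.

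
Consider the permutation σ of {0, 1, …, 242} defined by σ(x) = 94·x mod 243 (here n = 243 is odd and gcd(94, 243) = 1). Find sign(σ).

+1

Trace 217: π^k(217) = [217, 229, 142, 226, 103, 205, 73] for k=0..6.
Decompose π into cycles: lengths [81, 81, 27, 27, 9, 9, 3, 3, 1, 1, 1] (11 cycles, including the fixed point 0).
243 − 11 = 232 transpositions; sign(π) = (−1)^232 = +1.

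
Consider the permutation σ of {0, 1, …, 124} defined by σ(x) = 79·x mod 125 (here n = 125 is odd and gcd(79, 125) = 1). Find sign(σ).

+1

Start at x=36: 36 → 94 → 51 → 29 → 41 → 114 → 6 → … (one orbit).
Cycle type of π: 50×2 + 10×2 + 2×2 + 1; total 7 cycles.
Σ(ℓ_i−1) = 125−7 = 118; sign = (−1)^118 = +1.
Via Zolotarev, sign(π_{79}) = (79|125) = +1.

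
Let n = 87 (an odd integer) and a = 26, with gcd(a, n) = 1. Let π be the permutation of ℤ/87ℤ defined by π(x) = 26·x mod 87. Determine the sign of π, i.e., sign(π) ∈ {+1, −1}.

+1

Trace 25: π^k(25) = [25, 41, 22, 50, 82, 44, 13] for k=0..6.
Cycle lengths of π_26 on ℤ/87ℤ: [28, 28, 28, 2, 1]; 5 cycles in total.
With 5 cycles on 87 points, sign = (−1)^{87−5} = +1.
Via Zolotarev, sign(π_{26}) = (26|87) = +1.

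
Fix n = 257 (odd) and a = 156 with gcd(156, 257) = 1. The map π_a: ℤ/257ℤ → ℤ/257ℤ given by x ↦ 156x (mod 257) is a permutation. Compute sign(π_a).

Orbit of 149 under x↦156x: [149, 114, 51, 246, 83, 98, 125]… (length divides ord_257(156)).
Cycle type of π: 256 + 1; total 2 cycles.
n − c = 257 − 2 = 255; sign = (−1)^255 = -1.
The Jacobi symbol (156|257) = -1 (Zolotarev) agrees.

-1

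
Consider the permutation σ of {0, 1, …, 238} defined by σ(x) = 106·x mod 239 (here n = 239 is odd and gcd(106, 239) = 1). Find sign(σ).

Trace 85: π^k(85) = [85, 167, 16, 23, 48, 69, 144] for k=0..6.
Decompose π into cycles: lengths [238, 1] (2 cycles, including the fixed point 0).
2 cycles on 239: each ℓ→(−1)^(ℓ−1), product (−1)^237 = -1.
(106|239)_J = -1 (Zolotarev's lemma cross-check).

-1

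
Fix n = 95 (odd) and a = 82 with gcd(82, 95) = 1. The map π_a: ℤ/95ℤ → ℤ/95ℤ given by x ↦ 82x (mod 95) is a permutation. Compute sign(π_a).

-1

Start at x=77: 77 → 44 → 93 → 26 → 42 → 24 → 68 → … (one orbit).
π_82 has 6 disjoint cycles with lengths [36, 36, 9, 9, 4, 1] on {0,…,94}.
95 − 6 = 89 transpositions; sign(π) = (−1)^89 = -1.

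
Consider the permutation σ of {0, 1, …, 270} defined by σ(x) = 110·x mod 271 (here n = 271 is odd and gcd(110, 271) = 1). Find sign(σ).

Start at x=1: 1 → 110 → 176 → 119 → 82 → 77 → 69 → … (one orbit).
3 cycles of lengths [135, 135, 1].
With 3 cycles on 271 points, sign = (−1)^{271−3} = +1.
Zolotarev: (110|271) = +1, matching the cycle-count sign.

+1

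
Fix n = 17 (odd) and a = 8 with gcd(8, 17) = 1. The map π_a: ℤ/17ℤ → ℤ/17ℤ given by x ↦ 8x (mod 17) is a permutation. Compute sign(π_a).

Trace 1: π^k(1) = [1, 8, 13, 2, 16, 9, 4] for k=0..6.
π_8 has 3 disjoint cycles with lengths [8, 8, 1] on {0,…,16}.
3 cycles on 17: each ℓ→(−1)^(ℓ−1), product (−1)^14 = +1.

+1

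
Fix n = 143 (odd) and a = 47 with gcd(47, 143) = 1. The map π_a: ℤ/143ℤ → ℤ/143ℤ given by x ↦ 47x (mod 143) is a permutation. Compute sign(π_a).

Start at x=103: 103 → 122 → 14 → 86 → 38 → 70 → 1 → … (one orbit).
Cycle lengths of π_47 on ℤ/143ℤ: [20, 20, 20, 20, 20, 20, 5, 5, 4, 4, 4, 1]; 12 cycles in total.
143 − 12 = 131 transpositions; sign(π) = (−1)^131 = -1.
(47|143)_J = -1 (Zolotarev's lemma cross-check).

-1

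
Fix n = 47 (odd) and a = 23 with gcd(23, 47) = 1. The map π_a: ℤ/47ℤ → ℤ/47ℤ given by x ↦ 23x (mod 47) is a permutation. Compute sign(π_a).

-1

Orbit of 15 under x↦23x: [15, 16, 39, 4, 45, 1, 23]… (length divides ord_47(23)).
2 cycles of lengths [46, 1].
With 2 cycles on 47 points, sign = (−1)^{47−2} = -1.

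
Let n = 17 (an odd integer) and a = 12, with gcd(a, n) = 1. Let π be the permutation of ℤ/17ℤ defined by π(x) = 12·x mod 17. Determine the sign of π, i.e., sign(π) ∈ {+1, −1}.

Orbit of 16 under x↦12x: [16, 5, 9, 6, 4, 14, 15]… (length divides ord_17(12)).
Cycle type of π: 16 + 1; total 2 cycles.
sign(π) = (−1)^{n − #cycles} = (−1)^{17−2} = (−1)^15 = -1.
The Jacobi symbol (12|17) = -1 (Zolotarev) agrees.

-1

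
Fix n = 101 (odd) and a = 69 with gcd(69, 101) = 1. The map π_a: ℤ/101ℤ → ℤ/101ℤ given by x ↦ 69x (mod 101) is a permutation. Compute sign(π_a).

-1

Trace 14: π^k(14) = [14, 57, 95, 91, 17, 62, 36] for k=0..6.
The orbit structure of x ↦ 69x mod 101: 6 orbits of sizes [20, 20, 20, 20, 20, 1].
n − c = 101 − 6 = 95; sign = (−1)^95 = -1.
(69|101)_J = -1 (Zolotarev's lemma cross-check).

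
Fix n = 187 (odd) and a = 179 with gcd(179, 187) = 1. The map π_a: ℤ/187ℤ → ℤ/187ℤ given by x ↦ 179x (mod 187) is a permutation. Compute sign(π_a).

Orbit of 38 under x↦179x: [38, 70, 1, 179, 64, 49, 169]… (length divides ord_187(179)).
Cycle type of π: 40×4 + 8×2 + 5×2 + 1; total 9 cycles.
187 − 9 = 178 transpositions; sign(π) = (−1)^178 = +1.

+1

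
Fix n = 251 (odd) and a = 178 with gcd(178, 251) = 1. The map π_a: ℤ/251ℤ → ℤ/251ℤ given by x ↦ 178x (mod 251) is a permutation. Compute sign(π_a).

-1

Trace 230: π^k(230) = [230, 27, 37, 60, 138, 217, 223] for k=0..6.
π_178 has 2 disjoint cycles with lengths [250, 1] on {0,…,250}.
251 − 2 = 249 transpositions; sign(π) = (−1)^249 = -1.
Via Zolotarev, sign(π_{178}) = (178|251) = -1.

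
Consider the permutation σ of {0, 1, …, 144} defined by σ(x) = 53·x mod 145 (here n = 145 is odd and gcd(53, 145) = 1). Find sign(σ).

Trace 112: π^k(112) = [112, 136, 103, 94, 52, 1, 53] for k=0..6.
The orbit structure of x ↦ 53x mod 145: 10 orbits of sizes [28, 28, 28, 28, 7, 7, 7, 7, 4, 1].
With 10 cycles on 145 points, sign = (−1)^{145−10} = -1.
Via Zolotarev, sign(π_{53}) = (53|145) = -1.

-1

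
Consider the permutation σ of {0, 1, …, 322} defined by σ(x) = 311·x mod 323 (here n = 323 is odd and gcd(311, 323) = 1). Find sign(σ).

Orbit of 201 under x↦311x: [201, 172, 197, 220, 267, 26, 11]… (length divides ord_323(311)).
π_311 has 14 disjoint cycles with lengths [48, 48, 48, 48, 48, 48, 16, 3, 3, 3, 3, 3, 3, 1] on {0,…,322}.
Σ(ℓ_i−1) = 323−14 = 309; sign = (−1)^309 = -1.
Via Zolotarev, sign(π_{311}) = (311|323) = -1.

-1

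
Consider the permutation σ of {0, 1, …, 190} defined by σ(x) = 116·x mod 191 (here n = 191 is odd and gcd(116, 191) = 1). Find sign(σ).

-1

Start at x=91: 91 → 51 → 186 → 184 → 143 → 162 → 74 → … (one orbit).
Decompose π into cycles: lengths [190, 1] (2 cycles, including the fixed point 0).
191 − 2 = 189 transpositions; sign(π) = (−1)^189 = -1.
The Jacobi symbol (116|191) = -1 (Zolotarev) agrees.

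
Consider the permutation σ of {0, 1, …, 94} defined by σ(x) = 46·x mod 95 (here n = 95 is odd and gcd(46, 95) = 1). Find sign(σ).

Start at x=31: 31 → 1 → 46 → 26 → 56 → 11 → 31 (one orbit).
Cycle lengths of π_46 on ℤ/95ℤ: [6, 6, 6, 6, 6, 6, 6, 6, 6, 6, 6, 6, 6, 6, 6, 1, 1, 1, 1, 1]; 20 cycles in total.
Σ(ℓ_i−1) = 95−20 = 75; sign = (−1)^75 = -1.
Zolotarev: (46|95) = -1, matching the cycle-count sign.

-1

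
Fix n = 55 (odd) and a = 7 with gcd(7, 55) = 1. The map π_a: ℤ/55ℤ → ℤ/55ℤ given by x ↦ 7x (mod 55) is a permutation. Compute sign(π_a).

Orbit of 13 under x↦7x: [13, 36, 32, 4, 28, 31, 52]… (length divides ord_55(7)).
Decompose π into cycles: lengths [20, 20, 10, 4, 1] (5 cycles, including the fixed point 0).
55 − 5 = 50 transpositions; sign(π) = (−1)^50 = +1.
Via Zolotarev, sign(π_{7}) = (7|55) = +1.

+1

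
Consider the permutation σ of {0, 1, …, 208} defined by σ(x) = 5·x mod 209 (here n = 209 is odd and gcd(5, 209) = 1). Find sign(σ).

+1

Start at x=9: 9 → 45 → 16 → 80 → 191 → 119 → 177 → … (one orbit).
π_5 has 9 disjoint cycles with lengths [45, 45, 45, 45, 9, 9, 5, 5, 1] on {0,…,208}.
With 9 cycles on 209 points, sign = (−1)^{209−9} = +1.
Zolotarev: (5|209) = +1, matching the cycle-count sign.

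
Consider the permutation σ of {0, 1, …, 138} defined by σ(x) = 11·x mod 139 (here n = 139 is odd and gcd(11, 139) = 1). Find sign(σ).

Start at x=113: 113 → 131 → 51 → 5 → 55 → 49 → 122 → … (one orbit).
Cycle type of π: 69×2 + 1; total 3 cycles.
sign(π) = (−1)^{n − #cycles} = (−1)^{139−3} = (−1)^136 = +1.
(11|139)_J = +1 (Zolotarev's lemma cross-check).

+1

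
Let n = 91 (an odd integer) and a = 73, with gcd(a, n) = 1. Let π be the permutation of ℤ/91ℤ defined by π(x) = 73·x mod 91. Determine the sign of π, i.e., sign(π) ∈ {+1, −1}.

+1

Orbit of 31 under x↦73x: [31, 79, 34, 25, 5, 1, 73]… (length divides ord_91(73)).
Cycle lengths of π_73 on ℤ/91ℤ: [12, 12, 12, 12, 12, 12, 6, 4, 4, 4, 1]; 11 cycles in total.
11 cycles on 91: each ℓ→(−1)^(ℓ−1), product (−1)^80 = +1.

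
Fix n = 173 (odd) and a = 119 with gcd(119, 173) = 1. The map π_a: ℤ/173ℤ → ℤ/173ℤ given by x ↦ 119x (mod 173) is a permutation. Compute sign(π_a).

Trace 135: π^k(135) = [135, 149, 85, 81, 124, 51, 14] for k=0..6.
Cycle type of π: 43×4 + 1; total 5 cycles.
5 cycles on 173: each ℓ→(−1)^(ℓ−1), product (−1)^168 = +1.

+1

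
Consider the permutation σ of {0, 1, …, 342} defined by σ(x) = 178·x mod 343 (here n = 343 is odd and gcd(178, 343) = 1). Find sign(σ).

Orbit of 342 under x↦178x: [342, 165, 215, 197, 80, 177, 293]… (length divides ord_343(178)).
π_178 has 16 disjoint cycles with lengths [42, 42, 42, 42, 42, 42, 42, 6, 6, 6, 6, 6, 6, 6, 6, 1] on {0,…,342}.
n − c = 343 − 16 = 327; sign = (−1)^327 = -1.

-1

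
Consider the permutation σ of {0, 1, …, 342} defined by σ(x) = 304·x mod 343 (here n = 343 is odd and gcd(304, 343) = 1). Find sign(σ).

Start at x=144: 144 → 215 → 190 → 136 → 184 → 27 → 319 → … (one orbit).
π_304 has 4 disjoint cycles with lengths [294, 42, 6, 1] on {0,…,342}.
343 − 4 = 339 transpositions; sign(π) = (−1)^339 = -1.

-1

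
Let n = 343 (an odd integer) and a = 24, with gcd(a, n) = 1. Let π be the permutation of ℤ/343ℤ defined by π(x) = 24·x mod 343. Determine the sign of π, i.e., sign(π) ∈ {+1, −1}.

Start at x=53: 53 → 243 → 1 → 24 → 233 → 104 → 95 → … (one orbit).
Decompose π into cycles: lengths [294, 42, 6, 1] (4 cycles, including the fixed point 0).
sign(π) = (−1)^{n − #cycles} = (−1)^{343−4} = (−1)^339 = -1.

-1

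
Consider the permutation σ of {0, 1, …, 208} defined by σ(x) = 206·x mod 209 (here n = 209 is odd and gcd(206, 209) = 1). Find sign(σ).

-1

Orbit of 130 under x↦206x: [130, 28, 125, 43, 80, 178, 93]… (length divides ord_209(206)).
π_206 has 6 disjoint cycles with lengths [90, 90, 10, 9, 9, 1] on {0,…,208}.
Σ(ℓ_i−1) = 209−6 = 203; sign = (−1)^203 = -1.
Check: (206/209) = -1 by Zolotarev.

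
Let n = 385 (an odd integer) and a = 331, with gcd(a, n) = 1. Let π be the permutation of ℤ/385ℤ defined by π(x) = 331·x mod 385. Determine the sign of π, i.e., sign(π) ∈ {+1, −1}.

+1

Orbit of 221 under x↦331x: [221, 1, 331]… (length divides ord_385(331)).
165 cycles of lengths [3, 3, 3, 3, 3, 3, 3, 3, 3, 3, 3, 3, 3, 3, 3, 3, 3, 3, 3, 3, 3, 3, 3, 3, 3, 3, 3, 3, 3, 3, 3, 3, 3, 3, 3, 3, 3, 3, 3, 3, 3, 3, 3, 3, 3, 3, 3, 3, 3, 3, 3, 3, 3, 3, 3, 3, 3, 3, 3, 3, 3, 3, 3, 3, 3, 3, 3, 3, 3, 3, 3, 3, 3, 3, 3, 3, 3, 3, 3, 3, 3, 3, 3, 3, 3, 3, 3, 3, 3, 3, 3, 3, 3, 3, 3, 3, 3, 3, 3, 3, 3, 3, 3, 3, 3, 3, 3, 3, 3, 3, 1, 1, 1, 1, 1, 1, 1, 1, 1, 1, 1, 1, 1, 1, 1, 1, 1, 1, 1, 1, 1, 1, 1, 1, 1, 1, 1, 1, 1, 1, 1, 1, 1, 1, 1, 1, 1, 1, 1, 1, 1, 1, 1, 1, 1, 1, 1, 1, 1, 1, 1, 1, 1, 1, 1].
n − c = 385 − 165 = 220; sign = (−1)^220 = +1.
Via Zolotarev, sign(π_{331}) = (331|385) = +1.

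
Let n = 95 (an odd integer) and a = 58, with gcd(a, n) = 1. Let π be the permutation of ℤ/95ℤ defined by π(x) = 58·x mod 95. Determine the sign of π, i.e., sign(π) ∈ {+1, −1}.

Orbit of 39 under x↦58x: [39, 77, 1, 58]… (length divides ord_95(58)).
38 cycles of lengths [4, 4, 4, 4, 4, 4, 4, 4, 4, 4, 4, 4, 4, 4, 4, 4, 4, 4, 4, 1, 1, 1, 1, 1, 1, 1, 1, 1, 1, 1, 1, 1, 1, 1, 1, 1, 1, 1].
With 38 cycles on 95 points, sign = (−1)^{95−38} = -1.
Via Zolotarev, sign(π_{58}) = (58|95) = -1.

-1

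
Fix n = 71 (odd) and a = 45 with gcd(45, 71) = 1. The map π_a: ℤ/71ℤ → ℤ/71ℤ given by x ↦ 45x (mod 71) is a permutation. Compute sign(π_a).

Orbit of 37 under x↦45x: [37, 32, 20, 48, 30, 1, 45]… (length divides ord_71(45)).
Decompose π into cycles: lengths [7, 7, 7, 7, 7, 7, 7, 7, 7, 7, 1] (11 cycles, including the fixed point 0).
71 − 11 = 60 transpositions; sign(π) = (−1)^60 = +1.
The Jacobi symbol (45|71) = +1 (Zolotarev) agrees.

+1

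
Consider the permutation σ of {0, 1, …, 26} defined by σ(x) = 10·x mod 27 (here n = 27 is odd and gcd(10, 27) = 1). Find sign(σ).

+1

Trace 1: π^k(1) = [1, 10, 19] for k=0..2.
Cycle type of π: 3×6 + 1×9; total 15 cycles.
sign(π) = (−1)^{n − #cycles} = (−1)^{27−15} = (−1)^12 = +1.
Zolotarev: (10|27) = +1, matching the cycle-count sign.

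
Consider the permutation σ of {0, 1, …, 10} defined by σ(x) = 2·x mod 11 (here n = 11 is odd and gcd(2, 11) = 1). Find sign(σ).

Orbit of 9 under x↦2x: [9, 7, 3, 6, 1, 2, 4]… (length divides ord_11(2)).
π_2 has 2 disjoint cycles with lengths [10, 1] on {0,…,10}.
2 cycles on 11: each ℓ→(−1)^(ℓ−1), product (−1)^9 = -1.
Check: (2/11) = -1 by Zolotarev.

-1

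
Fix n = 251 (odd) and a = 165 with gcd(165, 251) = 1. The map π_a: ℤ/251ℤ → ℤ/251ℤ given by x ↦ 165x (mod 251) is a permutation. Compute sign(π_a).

Orbit of 191 under x↦165x: [191, 140, 8, 65, 183, 75, 76]… (length divides ord_251(165)).
The orbit structure of x ↦ 165x mod 251: 2 orbits of sizes [250, 1].
2 cycles on 251: each ℓ→(−1)^(ℓ−1), product (−1)^249 = -1.

-1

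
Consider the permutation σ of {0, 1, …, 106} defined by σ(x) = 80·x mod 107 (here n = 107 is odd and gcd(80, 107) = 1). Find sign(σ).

-1

Orbit of 52 under x↦80x: [52, 94, 30, 46, 42, 43, 16]… (length divides ord_107(80)).
Cycle lengths of π_80 on ℤ/107ℤ: [106, 1]; 2 cycles in total.
107 − 2 = 105 transpositions; sign(π) = (−1)^105 = -1.
Check: (80/107) = -1 by Zolotarev.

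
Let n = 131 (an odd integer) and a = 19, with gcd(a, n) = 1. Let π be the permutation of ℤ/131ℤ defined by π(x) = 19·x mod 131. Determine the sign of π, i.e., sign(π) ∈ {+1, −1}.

-1

Start at x=112: 112 → 32 → 84 → 24 → 63 → 18 → 80 → … (one orbit).
6 cycles of lengths [26, 26, 26, 26, 26, 1].
131 − 6 = 125 transpositions; sign(π) = (−1)^125 = -1.
Via Zolotarev, sign(π_{19}) = (19|131) = -1.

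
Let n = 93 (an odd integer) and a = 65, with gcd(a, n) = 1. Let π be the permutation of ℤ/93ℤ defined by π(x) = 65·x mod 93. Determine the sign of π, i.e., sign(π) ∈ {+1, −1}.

+1

Trace 65: π^k(65) = [65, 40, 89, 19, 26, 16, 17] for k=0..6.
π_65 has 5 disjoint cycles with lengths [30, 30, 30, 2, 1] on {0,…,92}.
5 cycles on 93: each ℓ→(−1)^(ℓ−1), product (−1)^88 = +1.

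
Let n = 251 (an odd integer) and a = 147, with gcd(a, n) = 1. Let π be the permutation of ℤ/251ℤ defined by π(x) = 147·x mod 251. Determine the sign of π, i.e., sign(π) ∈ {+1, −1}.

+1

Start at x=135: 135 → 16 → 93 → 117 → 131 → 181 → 1 → … (one orbit).
The orbit structure of x ↦ 147x mod 251: 3 orbits of sizes [125, 125, 1].
n − c = 251 − 3 = 248; sign = (−1)^248 = +1.
(147|251)_J = +1 (Zolotarev's lemma cross-check).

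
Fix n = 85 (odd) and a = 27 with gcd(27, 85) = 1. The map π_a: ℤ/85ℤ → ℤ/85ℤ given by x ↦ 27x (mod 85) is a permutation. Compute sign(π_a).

+1

Start at x=16: 16 → 7 → 19 → 3 → 81 → 62 → 59 → … (one orbit).
Cycle type of π: 16×5 + 4 + 1; total 7 cycles.
sign(π) = (−1)^{n − #cycles} = (−1)^{85−7} = (−1)^78 = +1.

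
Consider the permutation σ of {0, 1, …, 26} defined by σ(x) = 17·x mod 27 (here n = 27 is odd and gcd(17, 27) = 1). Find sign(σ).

-1

Start at x=1: 1 → 17 → 19 → 26 → 10 → 8 → 1 (one orbit).
8 cycles of lengths [6, 6, 6, 2, 2, 2, 2, 1].
sign(π) = (−1)^{n − #cycles} = (−1)^{27−8} = (−1)^19 = -1.
Via Zolotarev, sign(π_{17}) = (17|27) = -1.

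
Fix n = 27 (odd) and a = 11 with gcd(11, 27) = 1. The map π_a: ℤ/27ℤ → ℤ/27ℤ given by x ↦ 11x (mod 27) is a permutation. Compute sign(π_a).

Trace 17: π^k(17) = [17, 25, 5, 1, 11, 13, 8] for k=0..6.
Cycle lengths of π_11 on ℤ/27ℤ: [18, 6, 2, 1]; 4 cycles in total.
27 − 4 = 23 transpositions; sign(π) = (−1)^23 = -1.
Via Zolotarev, sign(π_{11}) = (11|27) = -1.

-1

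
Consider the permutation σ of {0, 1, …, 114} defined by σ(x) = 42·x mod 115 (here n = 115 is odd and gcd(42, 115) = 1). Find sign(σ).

Orbit of 7 under x↦42x: [7, 64, 43, 81, 67, 54, 83]… (length divides ord_115(42)).
The orbit structure of x ↦ 42x mod 115: 5 orbits of sizes [44, 44, 22, 4, 1].
115 − 5 = 110 transpositions; sign(π) = (−1)^110 = +1.
Check: (42/115) = +1 by Zolotarev.

+1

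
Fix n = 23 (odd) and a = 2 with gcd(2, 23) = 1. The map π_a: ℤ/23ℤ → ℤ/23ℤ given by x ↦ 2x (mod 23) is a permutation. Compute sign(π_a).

+1

Orbit of 8 under x↦2x: [8, 16, 9, 18, 13, 3, 6]… (length divides ord_23(2)).
The orbit structure of x ↦ 2x mod 23: 3 orbits of sizes [11, 11, 1].
Σ(ℓ_i−1) = 23−3 = 20; sign = (−1)^20 = +1.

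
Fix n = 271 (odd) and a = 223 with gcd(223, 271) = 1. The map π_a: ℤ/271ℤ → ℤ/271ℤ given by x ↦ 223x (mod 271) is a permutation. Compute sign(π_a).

+1

Orbit of 124 under x↦223x: [124, 10, 62, 5, 31, 138, 151]… (length divides ord_271(223)).
3 cycles of lengths [135, 135, 1].
Σ(ℓ_i−1) = 271−3 = 268; sign = (−1)^268 = +1.
The Jacobi symbol (223|271) = +1 (Zolotarev) agrees.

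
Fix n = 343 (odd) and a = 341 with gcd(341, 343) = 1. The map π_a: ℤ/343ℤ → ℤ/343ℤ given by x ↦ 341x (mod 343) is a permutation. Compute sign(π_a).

-1

Start at x=16: 16 → 311 → 64 → 215 → 256 → 174 → 338 → … (one orbit).
The orbit structure of x ↦ 341x mod 343: 4 orbits of sizes [294, 42, 6, 1].
With 4 cycles on 343 points, sign = (−1)^{343−4} = -1.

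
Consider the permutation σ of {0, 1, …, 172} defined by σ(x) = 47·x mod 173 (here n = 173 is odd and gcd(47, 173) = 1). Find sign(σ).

Trace 118: π^k(118) = [118, 10, 124, 119, 57, 84, 142] for k=0..6.
Cycle type of π: 43×4 + 1; total 5 cycles.
With 5 cycles on 173 points, sign = (−1)^{173−5} = +1.
The Jacobi symbol (47|173) = +1 (Zolotarev) agrees.

+1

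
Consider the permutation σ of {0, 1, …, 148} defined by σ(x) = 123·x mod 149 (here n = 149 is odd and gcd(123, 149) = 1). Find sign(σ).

+1

Trace 104: π^k(104) = [104, 127, 125, 28, 17, 5, 19] for k=0..6.
5 cycles of lengths [37, 37, 37, 37, 1].
Σ(ℓ_i−1) = 149−5 = 144; sign = (−1)^144 = +1.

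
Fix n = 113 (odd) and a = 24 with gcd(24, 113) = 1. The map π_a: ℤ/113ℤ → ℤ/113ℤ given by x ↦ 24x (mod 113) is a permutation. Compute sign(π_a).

Orbit of 30 under x↦24x: [30, 42, 104, 10, 14, 110, 41]… (length divides ord_113(24)).
The orbit structure of x ↦ 24x mod 113: 2 orbits of sizes [112, 1].
2 cycles on 113: each ℓ→(−1)^(ℓ−1), product (−1)^111 = -1.
(24|113)_J = -1 (Zolotarev's lemma cross-check).

-1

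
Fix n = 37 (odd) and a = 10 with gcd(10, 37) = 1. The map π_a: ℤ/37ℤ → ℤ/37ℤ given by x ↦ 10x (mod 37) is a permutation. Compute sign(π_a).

Trace 1: π^k(1) = [1, 10, 26] for k=0..2.
13 cycles of lengths [3, 3, 3, 3, 3, 3, 3, 3, 3, 3, 3, 3, 1].
n − c = 37 − 13 = 24; sign = (−1)^24 = +1.
The Jacobi symbol (10|37) = +1 (Zolotarev) agrees.

+1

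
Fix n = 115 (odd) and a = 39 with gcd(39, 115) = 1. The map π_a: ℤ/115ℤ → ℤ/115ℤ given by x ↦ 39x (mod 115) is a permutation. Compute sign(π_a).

+1

Start at x=104: 104 → 31 → 59 → 1 → 39 → 26 → 94 → … (one orbit).
The orbit structure of x ↦ 39x mod 115: 9 orbits of sizes [22, 22, 22, 22, 11, 11, 2, 2, 1].
Σ(ℓ_i−1) = 115−9 = 106; sign = (−1)^106 = +1.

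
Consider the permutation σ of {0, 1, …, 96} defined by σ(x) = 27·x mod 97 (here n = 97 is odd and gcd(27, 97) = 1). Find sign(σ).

+1

Start at x=50: 50 → 89 → 75 → 85 → 64 → 79 → 96 → … (one orbit).
Cycle type of π: 16×6 + 1; total 7 cycles.
Σ(ℓ_i−1) = 97−7 = 90; sign = (−1)^90 = +1.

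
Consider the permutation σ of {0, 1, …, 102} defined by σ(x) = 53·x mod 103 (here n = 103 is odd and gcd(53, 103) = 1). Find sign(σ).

Start at x=78: 78 → 14 → 21 → 83 → 73 → 58 → 87 → … (one orbit).
Cycle lengths of π_53 on ℤ/103ℤ: [102, 1]; 2 cycles in total.
n − c = 103 − 2 = 101; sign = (−1)^101 = -1.
Zolotarev: (53|103) = -1, matching the cycle-count sign.

-1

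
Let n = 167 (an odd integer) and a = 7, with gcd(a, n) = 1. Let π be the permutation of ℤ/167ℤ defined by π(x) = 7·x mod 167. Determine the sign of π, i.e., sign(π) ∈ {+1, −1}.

+1

Start at x=122: 122 → 19 → 133 → 96 → 4 → 28 → 29 → … (one orbit).
The orbit structure of x ↦ 7x mod 167: 3 orbits of sizes [83, 83, 1].
Σ(ℓ_i−1) = 167−3 = 164; sign = (−1)^164 = +1.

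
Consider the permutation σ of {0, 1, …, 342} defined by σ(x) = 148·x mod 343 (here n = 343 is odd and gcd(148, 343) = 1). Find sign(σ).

Orbit of 148 under x↦148x: [148, 295, 99, 246, 50, 197, 1]… (length divides ord_343(148)).
Cycle type of π: 7×42 + 1×49; total 91 cycles.
Σ(ℓ_i−1) = 343−91 = 252; sign = (−1)^252 = +1.

+1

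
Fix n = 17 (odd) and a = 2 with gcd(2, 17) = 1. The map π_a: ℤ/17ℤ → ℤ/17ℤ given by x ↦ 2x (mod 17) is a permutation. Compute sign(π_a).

+1

Start at x=8: 8 → 16 → 15 → 13 → 9 → 1 → 2 → … (one orbit).
π_2 has 3 disjoint cycles with lengths [8, 8, 1] on {0,…,16}.
17 − 3 = 14 transpositions; sign(π) = (−1)^14 = +1.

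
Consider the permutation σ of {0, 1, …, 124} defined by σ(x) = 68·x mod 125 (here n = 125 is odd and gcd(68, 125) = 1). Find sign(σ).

Trace 57: π^k(57) = [57, 1, 68, 124] for k=0..3.
Cycle lengths of π_68 on ℤ/125ℤ: [4, 4, 4, 4, 4, 4, 4, 4, 4, 4, 4, 4, 4, 4, 4, 4, 4, 4, 4, 4, 4, 4, 4, 4, 4, 4, 4, 4, 4, 4, 4, 1]; 32 cycles in total.
Σ(ℓ_i−1) = 125−32 = 93; sign = (−1)^93 = -1.
(68|125)_J = -1 (Zolotarev's lemma cross-check).

-1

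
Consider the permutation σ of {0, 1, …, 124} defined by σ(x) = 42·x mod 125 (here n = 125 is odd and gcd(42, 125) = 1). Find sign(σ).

Orbit of 46 under x↦42x: [46, 57, 19, 48, 16, 47, 99]… (length divides ord_125(42)).
π_42 has 4 disjoint cycles with lengths [100, 20, 4, 1] on {0,…,124}.
With 4 cycles on 125 points, sign = (−1)^{125−4} = -1.
The Jacobi symbol (42|125) = -1 (Zolotarev) agrees.

-1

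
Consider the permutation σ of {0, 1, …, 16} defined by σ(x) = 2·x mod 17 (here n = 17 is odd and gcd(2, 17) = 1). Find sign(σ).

+1

Start at x=2: 2 → 4 → 8 → 16 → 15 → 13 → 9 → … (one orbit).
Cycle type of π: 8×2 + 1; total 3 cycles.
Σ(ℓ_i−1) = 17−3 = 14; sign = (−1)^14 = +1.
Via Zolotarev, sign(π_{2}) = (2|17) = +1.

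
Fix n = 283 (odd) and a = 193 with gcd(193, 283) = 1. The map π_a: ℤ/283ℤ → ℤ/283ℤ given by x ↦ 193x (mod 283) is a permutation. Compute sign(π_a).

-1

Trace 116: π^k(116) = [116, 31, 40, 79, 248, 37, 66] for k=0..6.
Cycle lengths of π_193 on ℤ/283ℤ: [282, 1]; 2 cycles in total.
n − c = 283 − 2 = 281; sign = (−1)^281 = -1.
Check: (193/283) = -1 by Zolotarev.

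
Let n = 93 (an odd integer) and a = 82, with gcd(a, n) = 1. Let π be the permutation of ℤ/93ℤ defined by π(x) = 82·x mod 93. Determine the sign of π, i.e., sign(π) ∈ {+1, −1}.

Start at x=40: 40 → 25 → 4 → 49 → 19 → 70 → 67 → … (one orbit).
Cycle type of π: 15×6 + 1×3; total 9 cycles.
With 9 cycles on 93 points, sign = (−1)^{93−9} = +1.
Check: (82/93) = +1 by Zolotarev.

+1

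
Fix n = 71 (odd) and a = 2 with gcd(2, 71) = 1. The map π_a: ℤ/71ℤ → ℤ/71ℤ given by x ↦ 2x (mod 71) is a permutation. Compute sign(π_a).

Start at x=36: 36 → 1 → 2 → 4 → 8 → 16 → 32 → … (one orbit).
Cycle lengths of π_2 on ℤ/71ℤ: [35, 35, 1]; 3 cycles in total.
With 3 cycles on 71 points, sign = (−1)^{71−3} = +1.
Via Zolotarev, sign(π_{2}) = (2|71) = +1.

+1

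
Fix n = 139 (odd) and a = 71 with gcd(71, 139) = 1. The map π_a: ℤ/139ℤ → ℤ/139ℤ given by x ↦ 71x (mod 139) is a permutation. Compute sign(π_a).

+1

Trace 35: π^k(35) = [35, 122, 44, 66, 99, 79, 49] for k=0..6.
The orbit structure of x ↦ 71x mod 139: 3 orbits of sizes [69, 69, 1].
Σ(ℓ_i−1) = 139−3 = 136; sign = (−1)^136 = +1.
(71|139)_J = +1 (Zolotarev's lemma cross-check).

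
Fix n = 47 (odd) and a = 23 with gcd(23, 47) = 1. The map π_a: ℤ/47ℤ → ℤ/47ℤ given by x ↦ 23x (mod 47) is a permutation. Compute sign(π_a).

-1

Trace 18: π^k(18) = [18, 38, 28, 33, 7, 20, 37] for k=0..6.
Cycle type of π: 46 + 1; total 2 cycles.
Σ(ℓ_i−1) = 47−2 = 45; sign = (−1)^45 = -1.
The Jacobi symbol (23|47) = -1 (Zolotarev) agrees.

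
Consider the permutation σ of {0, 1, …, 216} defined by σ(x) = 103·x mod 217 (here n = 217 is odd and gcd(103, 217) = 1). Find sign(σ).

Trace 5: π^k(5) = [5, 81, 97, 9, 59, 1, 103] for k=0..6.
Decompose π into cycles: lengths [30, 30, 30, 30, 30, 30, 15, 15, 6, 1] (10 cycles, including the fixed point 0).
217 − 10 = 207 transpositions; sign(π) = (−1)^207 = -1.
Zolotarev: (103|217) = -1, matching the cycle-count sign.

-1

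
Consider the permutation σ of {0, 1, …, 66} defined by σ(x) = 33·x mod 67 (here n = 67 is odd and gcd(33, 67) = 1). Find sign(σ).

Orbit of 23 under x↦33x: [23, 22, 56, 39, 14, 60, 37]… (length divides ord_67(33)).
Cycle lengths of π_33 on ℤ/67ℤ: [33, 33, 1]; 3 cycles in total.
With 3 cycles on 67 points, sign = (−1)^{67−3} = +1.
Check: (33/67) = +1 by Zolotarev.

+1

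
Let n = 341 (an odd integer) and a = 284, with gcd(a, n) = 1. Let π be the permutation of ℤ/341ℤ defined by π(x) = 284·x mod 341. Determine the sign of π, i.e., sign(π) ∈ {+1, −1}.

Trace 191: π^k(191) = [191, 25, 280, 67, 273, 125, 36] for k=0..6.
π_284 has 33 disjoint cycles with lengths [15, 15, 15, 15, 15, 15, 15, 15, 15, 15, 15, 15, 15, 15, 15, 15, 15, 15, 15, 15, 5, 5, 3, 3, 3, 3, 3, 3, 3, 3, 3, 3, 1] on {0,…,340}.
341 − 33 = 308 transpositions; sign(π) = (−1)^308 = +1.
Check: (284/341) = +1 by Zolotarev.

+1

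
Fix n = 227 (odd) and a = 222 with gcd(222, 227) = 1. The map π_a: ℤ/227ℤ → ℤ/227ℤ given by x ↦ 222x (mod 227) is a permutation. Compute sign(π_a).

+1

Trace 36: π^k(36) = [36, 47, 219, 40, 27, 92, 221] for k=0..6.
Cycle lengths of π_222 on ℤ/227ℤ: [113, 113, 1]; 3 cycles in total.
With 3 cycles on 227 points, sign = (−1)^{227−3} = +1.
(222|227)_J = +1 (Zolotarev's lemma cross-check).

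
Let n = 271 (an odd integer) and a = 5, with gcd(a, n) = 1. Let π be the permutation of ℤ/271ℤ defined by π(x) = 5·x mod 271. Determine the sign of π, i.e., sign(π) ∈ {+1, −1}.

Trace 178: π^k(178) = [178, 77, 114, 28, 140, 158, 248] for k=0..6.
Cycle lengths of π_5 on ℤ/271ℤ: [27, 27, 27, 27, 27, 27, 27, 27, 27, 27, 1]; 11 cycles in total.
Σ(ℓ_i−1) = 271−11 = 260; sign = (−1)^260 = +1.
The Jacobi symbol (5|271) = +1 (Zolotarev) agrees.

+1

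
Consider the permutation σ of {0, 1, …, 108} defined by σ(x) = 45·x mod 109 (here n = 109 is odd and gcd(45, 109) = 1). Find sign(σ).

Trace 1: π^k(1) = [1, 45, 63] for k=0..2.
37 cycles of lengths [3, 3, 3, 3, 3, 3, 3, 3, 3, 3, 3, 3, 3, 3, 3, 3, 3, 3, 3, 3, 3, 3, 3, 3, 3, 3, 3, 3, 3, 3, 3, 3, 3, 3, 3, 3, 1].
Σ(ℓ_i−1) = 109−37 = 72; sign = (−1)^72 = +1.
Check: (45/109) = +1 by Zolotarev.

+1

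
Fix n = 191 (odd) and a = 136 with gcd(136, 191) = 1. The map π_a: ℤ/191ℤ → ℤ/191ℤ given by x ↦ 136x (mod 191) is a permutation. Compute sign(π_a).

Orbit of 6 under x↦136x: [6, 52, 5, 107, 36, 121, 30]… (length divides ord_191(136)).
Cycle type of π: 19×10 + 1; total 11 cycles.
191 − 11 = 180 transpositions; sign(π) = (−1)^180 = +1.

+1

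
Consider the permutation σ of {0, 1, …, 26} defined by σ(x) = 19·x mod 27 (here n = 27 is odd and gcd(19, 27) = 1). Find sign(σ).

Start at x=19: 19 → 10 → 1 → 19 (one orbit).
Cycle type of π: 3×6 + 1×9; total 15 cycles.
With 15 cycles on 27 points, sign = (−1)^{27−15} = +1.
The Jacobi symbol (19|27) = +1 (Zolotarev) agrees.

+1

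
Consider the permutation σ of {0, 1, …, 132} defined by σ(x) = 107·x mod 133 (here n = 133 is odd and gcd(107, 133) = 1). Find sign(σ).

-1

Start at x=113: 113 → 121 → 46 → 1 → 107 → 11 → 113 (one orbit).
Cycle type of π: 6×21 + 3×2 + 1; total 24 cycles.
With 24 cycles on 133 points, sign = (−1)^{133−24} = -1.
(107|133)_J = -1 (Zolotarev's lemma cross-check).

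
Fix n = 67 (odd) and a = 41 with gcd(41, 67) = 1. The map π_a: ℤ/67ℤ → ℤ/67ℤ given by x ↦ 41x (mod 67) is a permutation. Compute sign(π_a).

Trace 44: π^k(44) = [44, 62, 63, 37, 43, 21, 57] for k=0..6.
Decompose π into cycles: lengths [66, 1] (2 cycles, including the fixed point 0).
n − c = 67 − 2 = 65; sign = (−1)^65 = -1.

-1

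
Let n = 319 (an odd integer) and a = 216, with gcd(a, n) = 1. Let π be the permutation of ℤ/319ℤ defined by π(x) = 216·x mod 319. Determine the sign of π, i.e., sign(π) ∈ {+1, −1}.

Orbit of 28 under x↦216x: [28, 306, 63, 210, 62, 313, 299]… (length divides ord_319(216)).
8 cycles of lengths [70, 70, 70, 70, 14, 14, 10, 1].
319 − 8 = 311 transpositions; sign(π) = (−1)^311 = -1.
Check: (216/319) = -1 by Zolotarev.

-1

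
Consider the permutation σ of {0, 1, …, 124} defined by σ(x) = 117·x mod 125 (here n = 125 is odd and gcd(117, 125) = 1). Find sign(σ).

Trace 44: π^k(44) = [44, 23, 66, 97, 99, 83, 86] for k=0..6.
Decompose π into cycles: lengths [100, 20, 4, 1] (4 cycles, including the fixed point 0).
125 − 4 = 121 transpositions; sign(π) = (−1)^121 = -1.

-1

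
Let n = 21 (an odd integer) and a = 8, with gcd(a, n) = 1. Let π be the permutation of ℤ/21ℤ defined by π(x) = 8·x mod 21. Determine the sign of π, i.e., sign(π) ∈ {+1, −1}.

Orbit of 8 under x↦8x: [8, 1]… (length divides ord_21(8)).
14 cycles of lengths [2, 2, 2, 2, 2, 2, 2, 1, 1, 1, 1, 1, 1, 1].
14 cycles on 21: each ℓ→(−1)^(ℓ−1), product (−1)^7 = -1.
Via Zolotarev, sign(π_{8}) = (8|21) = -1.

-1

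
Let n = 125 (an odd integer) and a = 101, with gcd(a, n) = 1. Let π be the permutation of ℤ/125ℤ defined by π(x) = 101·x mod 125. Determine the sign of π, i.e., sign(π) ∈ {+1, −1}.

+1

Start at x=76: 76 → 51 → 26 → 1 → 101 → 76 (one orbit).
The orbit structure of x ↦ 101x mod 125: 45 orbits of sizes [5, 5, 5, 5, 5, 5, 5, 5, 5, 5, 5, 5, 5, 5, 5, 5, 5, 5, 5, 5, 1, 1, 1, 1, 1, 1, 1, 1, 1, 1, 1, 1, 1, 1, 1, 1, 1, 1, 1, 1, 1, 1, 1, 1, 1].
sign(π) = (−1)^{n − #cycles} = (−1)^{125−45} = (−1)^80 = +1.
Zolotarev: (101|125) = +1, matching the cycle-count sign.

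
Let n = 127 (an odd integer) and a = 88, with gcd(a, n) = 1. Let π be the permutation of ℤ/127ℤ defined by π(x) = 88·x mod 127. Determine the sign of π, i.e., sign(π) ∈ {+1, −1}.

Trace 88: π^k(88) = [88, 124, 117, 9, 30, 100, 37] for k=0..6.
Decompose π into cycles: lengths [63, 63, 1] (3 cycles, including the fixed point 0).
sign(π) = (−1)^{n − #cycles} = (−1)^{127−3} = (−1)^124 = +1.
Check: (88/127) = +1 by Zolotarev.

+1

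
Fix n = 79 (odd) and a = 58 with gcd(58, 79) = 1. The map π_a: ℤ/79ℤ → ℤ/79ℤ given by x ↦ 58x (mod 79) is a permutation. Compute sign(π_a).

Trace 62: π^k(62) = [62, 41, 8, 69, 52, 14, 22] for k=0..6.
The orbit structure of x ↦ 58x mod 79: 4 orbits of sizes [26, 26, 26, 1].
4 cycles on 79: each ℓ→(−1)^(ℓ−1), product (−1)^75 = -1.

-1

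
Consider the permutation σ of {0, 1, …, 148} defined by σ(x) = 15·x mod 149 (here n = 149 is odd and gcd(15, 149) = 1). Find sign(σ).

-1

Orbit of 36 under x↦15x: [36, 93, 54, 65, 81, 23, 47]… (length divides ord_149(15)).
Cycle lengths of π_15 on ℤ/149ℤ: [148, 1]; 2 cycles in total.
With 2 cycles on 149 points, sign = (−1)^{149−2} = -1.
The Jacobi symbol (15|149) = -1 (Zolotarev) agrees.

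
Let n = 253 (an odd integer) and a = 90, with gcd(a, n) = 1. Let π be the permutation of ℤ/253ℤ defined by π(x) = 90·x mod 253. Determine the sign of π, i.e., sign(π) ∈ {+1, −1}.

+1

Trace 51: π^k(51) = [51, 36, 204, 144, 57, 70, 228] for k=0..6.
The orbit structure of x ↦ 90x mod 253: 5 orbits of sizes [110, 110, 22, 10, 1].
With 5 cycles on 253 points, sign = (−1)^{253−5} = +1.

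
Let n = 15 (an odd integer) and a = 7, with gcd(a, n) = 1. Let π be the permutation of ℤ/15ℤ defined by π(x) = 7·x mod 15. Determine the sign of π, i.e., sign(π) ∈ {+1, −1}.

-1

Trace 7: π^k(7) = [7, 4, 13, 1] for k=0..3.
Decompose π into cycles: lengths [4, 4, 4, 1, 1, 1] (6 cycles, including the fixed point 0).
15 − 6 = 9 transpositions; sign(π) = (−1)^9 = -1.
The Jacobi symbol (7|15) = -1 (Zolotarev) agrees.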